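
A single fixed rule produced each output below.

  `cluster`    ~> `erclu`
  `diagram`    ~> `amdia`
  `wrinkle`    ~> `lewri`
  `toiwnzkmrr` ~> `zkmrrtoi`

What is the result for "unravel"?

elunr

In each case the input is transformed by: move the first 3 characters to the end (rotate left by 3), then delete the first 2 characters.
"unravel" → "avelunr" → "elunr".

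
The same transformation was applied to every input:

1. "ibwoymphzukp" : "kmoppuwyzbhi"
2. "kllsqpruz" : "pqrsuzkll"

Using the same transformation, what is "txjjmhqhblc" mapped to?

In each case the input is transformed by: sort the characters into alphabetical order, then move the first 3 characters to the end (rotate left by 3).
Starting from "txjjmhqhblc": after the first operation, "bchhjjlmqtx"; after the second, "hjjlmqtxbch".
(Check on "kllsqpruz": → "kllpqrsuz" → "pqrsuzkll" ✓)

hjjlmqtxbch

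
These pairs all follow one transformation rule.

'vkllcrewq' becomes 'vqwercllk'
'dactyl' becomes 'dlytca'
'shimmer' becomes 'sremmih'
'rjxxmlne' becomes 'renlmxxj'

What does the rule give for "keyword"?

kdrowye

Each output is the input with this applied: move the first character to the end, then reverse the string.
Starting from "keyword": after the first operation, "eywordk"; after the second, "kdrowye".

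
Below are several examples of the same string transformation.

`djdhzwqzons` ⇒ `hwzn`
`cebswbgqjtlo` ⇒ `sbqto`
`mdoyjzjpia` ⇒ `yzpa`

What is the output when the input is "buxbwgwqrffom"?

What's happening: keep every other character starting from the second (positions 2nd, 4th, 6th, ...), then delete the first character.
Working it through for "buxbwgwqrffom": intermediate "ubgqfo", final "bgqfo".

bgqfo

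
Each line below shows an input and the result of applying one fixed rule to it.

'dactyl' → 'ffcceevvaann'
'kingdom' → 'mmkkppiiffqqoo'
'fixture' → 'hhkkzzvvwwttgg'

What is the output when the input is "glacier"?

Rule — double every character, then shift every letter 2 places forward in the alphabet (wrapping around).
On "glacier": the first step gives "ggllaacciieerr", and the second then gives "iinncceekkggtt".

iinncceekkggtt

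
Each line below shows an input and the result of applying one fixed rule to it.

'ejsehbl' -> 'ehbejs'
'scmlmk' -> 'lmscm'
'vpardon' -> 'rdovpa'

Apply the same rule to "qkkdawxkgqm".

Each output is the input with this applied: delete the last character, then move the first 3 characters to the end (rotate left by 3).
Working it through for "qkkdawxkgqm": intermediate "qkkdawxkgq", final "dawxkgqqkk".

dawxkgqqkk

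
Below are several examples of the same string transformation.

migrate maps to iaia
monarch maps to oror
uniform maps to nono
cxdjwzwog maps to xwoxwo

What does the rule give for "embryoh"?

Looking at the pairs, the operation is to keep one character in every 3, starting at position 2 (positions 2nd, 5th, 8th, ...), then write the whole string twice.
Applying both steps to "embryoh": "my", then "mymy".

mymy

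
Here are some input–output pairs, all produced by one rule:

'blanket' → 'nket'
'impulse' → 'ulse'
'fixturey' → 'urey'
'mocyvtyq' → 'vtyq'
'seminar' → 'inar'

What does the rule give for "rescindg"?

indg

Rule — keep only the last 4 characters.
For "rescindg" the result is "indg".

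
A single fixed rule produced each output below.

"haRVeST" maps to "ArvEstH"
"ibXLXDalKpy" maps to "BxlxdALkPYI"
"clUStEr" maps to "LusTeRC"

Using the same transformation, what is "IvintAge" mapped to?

VINTaGEi

Rule — move the first character to the end, then flip the case of every letter.
For "IvintAge", step one produces "vintAgeI"; step two turns that into "VINTaGEi".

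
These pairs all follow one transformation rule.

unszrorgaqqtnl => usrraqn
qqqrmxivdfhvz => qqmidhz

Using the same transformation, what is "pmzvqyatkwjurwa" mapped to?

Rule — keep every other character starting from the first (positions 1st, 3rd, 5th, ...).
For "pmzvqyatkwjurwa" the result is "pzqakjra".

pzqakjra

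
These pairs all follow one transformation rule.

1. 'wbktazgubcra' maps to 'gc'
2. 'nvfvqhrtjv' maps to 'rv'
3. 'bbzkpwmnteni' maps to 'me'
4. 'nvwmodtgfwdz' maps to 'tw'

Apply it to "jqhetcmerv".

mv

The pattern: keep one character in every 3, starting at position 1 (positions 1st, 4th, 7th, ...), then keep only the last 2 characters.
"jqhetcmerv" → "jemv" → "mv".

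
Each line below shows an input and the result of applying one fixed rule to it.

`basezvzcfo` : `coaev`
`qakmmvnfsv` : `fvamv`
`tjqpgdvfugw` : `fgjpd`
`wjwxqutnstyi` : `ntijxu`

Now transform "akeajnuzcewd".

zedkan

The transformation: keep every other character starting from the second (positions 2nd, 4th, 6th, ...), then move the first 3 characters to the end (rotate left by 3).
"akeajnuzcewd" → "kanzed" → "zedkan".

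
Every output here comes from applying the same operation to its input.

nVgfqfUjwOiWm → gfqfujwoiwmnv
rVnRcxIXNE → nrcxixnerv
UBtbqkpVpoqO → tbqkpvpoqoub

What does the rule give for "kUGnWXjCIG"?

Looking at the pairs, the operation is to move the first 2 characters to the end (rotate left by 2), then convert every letter to lowercase.
"kUGnWXjCIG" → "GnWXjCIGkU" → "gnwxjcigku".

gnwxjcigku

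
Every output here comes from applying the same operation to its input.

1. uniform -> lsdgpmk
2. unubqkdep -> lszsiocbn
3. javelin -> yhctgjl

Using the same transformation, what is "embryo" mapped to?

kcpzmw

Each output is the input with this applied: swap each adjacent pair of characters (1↔2, 3↔4, ...), then shift every letter 2 places backward in the alphabet (wrapping around).
Starting from "embryo": after the first operation, "merboy"; after the second, "kcpzmw".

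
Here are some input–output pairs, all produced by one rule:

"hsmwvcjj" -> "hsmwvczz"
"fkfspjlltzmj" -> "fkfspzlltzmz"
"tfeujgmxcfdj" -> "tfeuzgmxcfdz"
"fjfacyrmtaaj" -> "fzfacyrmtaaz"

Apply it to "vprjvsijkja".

vprzvsizkza

What's happening: replace every "j" with "z".
On "vprjvsijkja" that produces "vprzvsizkza".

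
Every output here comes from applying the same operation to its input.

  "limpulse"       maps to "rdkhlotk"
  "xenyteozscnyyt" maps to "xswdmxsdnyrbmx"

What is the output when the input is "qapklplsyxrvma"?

lzpzojkokrxwqu

What's happening: move the last 2 characters to the front (rotate right by 2), then shift every letter 1 place backward in the alphabet (wrapping around).
"qapklplsyxrvma" → "maqapklplsyxrv" → "lzpzojkokrxwqu".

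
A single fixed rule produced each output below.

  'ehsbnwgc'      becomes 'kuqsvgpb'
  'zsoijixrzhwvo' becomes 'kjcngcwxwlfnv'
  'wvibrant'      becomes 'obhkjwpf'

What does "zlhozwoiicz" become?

The pattern: shift every letter 12 places backward in the alphabet (wrapping around), then move the last 3 characters to the front (rotate right by 3).
So "zlhozwoiicz" becomes "wqnnzvcnkcw".

wqnnzvcnkcw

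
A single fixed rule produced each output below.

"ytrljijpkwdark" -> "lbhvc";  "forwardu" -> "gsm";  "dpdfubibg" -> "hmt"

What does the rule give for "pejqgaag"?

wyy

Rule — keep one character in every 3, starting at position 2 (positions 2nd, 5th, 8th, ...), then shift every letter 8 places backward in the alphabet (wrapping around).
Applying both steps to "pejqgaag": "egg", then "wyy".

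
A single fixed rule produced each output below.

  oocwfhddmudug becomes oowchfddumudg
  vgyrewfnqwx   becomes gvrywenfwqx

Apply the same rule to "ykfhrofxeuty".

Rule — swap each adjacent pair of characters (1↔2, 3↔4, ...).
"ykfhrofxeuty" → "kyhforxfueyt".

kyhforxfueyt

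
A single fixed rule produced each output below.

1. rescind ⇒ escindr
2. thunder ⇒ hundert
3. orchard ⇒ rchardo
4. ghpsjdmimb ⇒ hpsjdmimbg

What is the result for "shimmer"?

himmers

In each case the input is transformed by: move the first character to the end.
Doing the same to "shimmer": "himmers".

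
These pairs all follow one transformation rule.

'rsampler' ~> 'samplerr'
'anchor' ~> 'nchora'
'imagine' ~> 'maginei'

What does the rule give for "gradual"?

radualg

In each case the input is transformed by: move the first character to the end.
"gradual" → "radualg".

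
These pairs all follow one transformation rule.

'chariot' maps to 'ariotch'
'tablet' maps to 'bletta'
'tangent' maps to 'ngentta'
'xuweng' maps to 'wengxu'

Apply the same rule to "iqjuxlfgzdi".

The rule is to move the first 2 characters to the end (rotate left by 2).
On "iqjuxlfgzdi" that produces "juxlfgzdiiq".

juxlfgzdiiq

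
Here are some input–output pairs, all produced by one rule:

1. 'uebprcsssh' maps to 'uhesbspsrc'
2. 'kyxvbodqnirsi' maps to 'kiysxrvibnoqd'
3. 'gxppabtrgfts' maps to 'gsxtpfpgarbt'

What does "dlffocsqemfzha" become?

dalhfzffomcesq

What's happening: take characters alternately from the front and the back (1st, last, 2nd, 2nd-last, ...).
Doing the same to "dlffocsqemfzha": "dalhfzffomcesq".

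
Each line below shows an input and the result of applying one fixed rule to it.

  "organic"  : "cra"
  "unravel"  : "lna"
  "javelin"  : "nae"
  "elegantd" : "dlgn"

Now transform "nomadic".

coa

What's happening: move the last 2 characters to the front (rotate right by 2), then keep every other character starting from the second (positions 2nd, 4th, 6th, ...).
"nomadic" → "icnomad" → "coa".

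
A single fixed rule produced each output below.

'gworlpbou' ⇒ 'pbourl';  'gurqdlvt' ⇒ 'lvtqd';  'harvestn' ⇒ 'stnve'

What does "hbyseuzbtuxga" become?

Looking at the pairs, the operation is to delete the first 3 characters, then move the first 2 characters to the end (rotate left by 2).
For "hbyseuzbtuxga", step one produces "seuzbtuxga"; step two turns that into "uzbtuxgase".

uzbtuxgase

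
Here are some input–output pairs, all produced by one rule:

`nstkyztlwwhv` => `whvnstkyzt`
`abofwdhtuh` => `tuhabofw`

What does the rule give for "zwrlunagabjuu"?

juuzwrlunag

Looking at the pairs, the operation is to move the last 3 characters to the front (rotate right by 3), then delete the last 2 characters.
Starting from "zwrlunagabjuu": after the first operation, "juuzwrlunagab"; after the second, "juuzwrlunag".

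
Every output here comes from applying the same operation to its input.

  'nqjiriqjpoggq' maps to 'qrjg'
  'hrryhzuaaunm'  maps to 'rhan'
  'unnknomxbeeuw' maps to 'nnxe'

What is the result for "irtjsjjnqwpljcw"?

The transformation: keep one character in every 3, starting at position 2 (positions 2nd, 5th, 8th, ...).
Applying that to "irtjsjjnqwpljcw" gives "rsnpc".

rsnpc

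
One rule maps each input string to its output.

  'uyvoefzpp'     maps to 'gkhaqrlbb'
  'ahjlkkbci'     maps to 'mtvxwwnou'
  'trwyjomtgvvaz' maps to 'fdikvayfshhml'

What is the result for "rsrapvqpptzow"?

The transformation: shift every letter 12 places forward in the alphabet (wrapping around).
"rsrapvqpptzow" → "dedmbhcbbflai".

dedmbhcbbflai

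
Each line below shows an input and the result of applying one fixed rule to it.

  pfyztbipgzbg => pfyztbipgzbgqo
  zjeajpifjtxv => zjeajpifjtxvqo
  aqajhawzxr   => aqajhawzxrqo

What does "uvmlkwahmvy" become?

uvmlkwahmvyqo

Each output is the input with this applied: append "qo".
"uvmlkwahmvy" → "uvmlkwahmvyqo".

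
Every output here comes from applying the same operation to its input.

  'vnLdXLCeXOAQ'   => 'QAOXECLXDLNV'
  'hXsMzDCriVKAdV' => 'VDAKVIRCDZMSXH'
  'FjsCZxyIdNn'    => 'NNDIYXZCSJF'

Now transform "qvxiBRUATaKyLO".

OLYKATAURBIXVQ

The pattern: reverse the string, then convert every letter to uppercase.
So "qvxiBRUATaKyLO" becomes "OLYKATAURBIXVQ".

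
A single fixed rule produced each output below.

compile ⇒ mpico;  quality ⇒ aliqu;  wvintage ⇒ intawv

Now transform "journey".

Looking at the pairs, the operation is to delete the last 2 characters, then move the first 2 characters to the end (rotate left by 2).
Working it through for "journey": intermediate "journ", final "urnjo".

urnjo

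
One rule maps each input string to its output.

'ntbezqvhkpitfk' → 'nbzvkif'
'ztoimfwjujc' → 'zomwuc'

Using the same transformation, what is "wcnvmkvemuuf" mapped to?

In each case the input is transformed by: keep every other character starting from the first (positions 1st, 3rd, 5th, ...).
For "wcnvmkvemuuf" the result is "wnmvmu".

wnmvmu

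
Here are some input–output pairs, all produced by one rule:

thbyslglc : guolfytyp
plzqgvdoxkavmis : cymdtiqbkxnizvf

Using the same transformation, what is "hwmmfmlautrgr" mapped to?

In each case the input is transformed by: shift every letter 13 places forward in the alphabet (wrapping around) — i.e. ROT13.
Doing the same to "hwmmfmlautrgr": "ujzzszynhgete".

ujzzszynhgete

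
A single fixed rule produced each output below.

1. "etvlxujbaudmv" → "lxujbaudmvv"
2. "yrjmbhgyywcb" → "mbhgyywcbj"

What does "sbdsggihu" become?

sggihud

Rule — delete the first 2 characters, then move the first character to the end.
Starting from "sbdsggihu": after the first operation, "dsggihu"; after the second, "sggihud".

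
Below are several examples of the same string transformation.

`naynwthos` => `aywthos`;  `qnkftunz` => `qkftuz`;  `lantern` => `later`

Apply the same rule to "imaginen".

imagie

Looking at the pairs, the operation is to remove every "n".
"imaginen" → "imagie".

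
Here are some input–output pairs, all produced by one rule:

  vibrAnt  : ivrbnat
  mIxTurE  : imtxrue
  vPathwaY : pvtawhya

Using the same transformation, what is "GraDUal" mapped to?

The transformation: swap each adjacent pair of characters (1↔2, 3↔4, ...), then convert every letter to lowercase.
"GraDUal" → "rGDaaUl" → "rgdaaul".

rgdaaul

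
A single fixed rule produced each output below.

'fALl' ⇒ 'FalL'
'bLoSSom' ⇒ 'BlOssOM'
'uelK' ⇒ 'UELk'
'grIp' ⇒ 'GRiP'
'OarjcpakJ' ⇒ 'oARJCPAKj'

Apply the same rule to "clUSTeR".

CLustEr

What's happening: flip the case of every letter.
"clUSTeR" → "CLustEr".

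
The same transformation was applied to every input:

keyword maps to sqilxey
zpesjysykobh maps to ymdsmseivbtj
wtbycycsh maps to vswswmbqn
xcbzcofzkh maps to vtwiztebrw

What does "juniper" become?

hcjyldo

Rule — move the first 2 characters to the end (rotate left by 2), then shift every letter 6 places backward in the alphabet (wrapping around).
On "juniper": the first step gives "niperju", and the second then gives "hcjyldo".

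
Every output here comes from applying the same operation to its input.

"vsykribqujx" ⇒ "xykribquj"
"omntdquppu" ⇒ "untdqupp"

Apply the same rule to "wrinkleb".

binkle

In each case the input is transformed by: delete the first 2 characters, then move the last character to the front.
Starting from "wrinkleb": after the first operation, "inkleb"; after the second, "binkle".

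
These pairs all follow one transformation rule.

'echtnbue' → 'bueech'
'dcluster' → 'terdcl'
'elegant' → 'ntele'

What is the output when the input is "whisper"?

The transformation: move the first 3 characters to the end (rotate left by 3), then delete the first 2 characters.
For "whisper", step one produces "sperwhi"; step two turns that into "erwhi".
(Check on "dcluster": → "usterdcl" → "terdcl" ✓)

erwhi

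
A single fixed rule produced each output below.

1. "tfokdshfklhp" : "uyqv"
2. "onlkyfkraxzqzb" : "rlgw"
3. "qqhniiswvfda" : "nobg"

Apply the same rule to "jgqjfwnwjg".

The transformation: keep one character in every 3, starting at position 3 (positions 3rd, 6th, 9th, ...), then shift every letter 6 places forward in the alphabet (wrapping around).
Working it through for "jgqjfwnwjg": intermediate "qwj", final "wcp".

wcp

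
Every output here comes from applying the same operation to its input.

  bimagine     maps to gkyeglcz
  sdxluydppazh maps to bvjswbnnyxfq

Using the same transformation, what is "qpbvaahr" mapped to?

The pattern: shift every letter 2 places backward in the alphabet (wrapping around), then move the first character to the end.
Applying both steps to "qpbvaahr": "onztyyfp", then "nztyyfpo".
(Check on "bimagine": → "zgkyeglc" → "gkyeglcz" ✓)

nztyyfpo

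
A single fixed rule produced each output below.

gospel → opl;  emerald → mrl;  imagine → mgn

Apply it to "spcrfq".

The transformation: keep every other character starting from the second (positions 2nd, 4th, 6th, ...).
So "spcrfq" becomes "prq".

prq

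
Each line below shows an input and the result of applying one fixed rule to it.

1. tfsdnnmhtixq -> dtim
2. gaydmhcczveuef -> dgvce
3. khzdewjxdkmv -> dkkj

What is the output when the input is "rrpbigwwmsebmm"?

brswm

In each case the input is transformed by: keep one character in every 3, starting at position 1 (positions 1st, 4th, 7th, ...), then swap each adjacent pair of characters (1↔2, 3↔4, ...).
Starting from "rrpbigwwmsebmm": after the first operation, "rbwsm"; after the second, "brswm".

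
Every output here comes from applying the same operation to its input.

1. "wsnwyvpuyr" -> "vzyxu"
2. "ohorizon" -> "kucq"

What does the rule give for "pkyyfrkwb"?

The rule is to keep every other character starting from the second (positions 2nd, 4th, 6th, ...), then shift every letter 3 places forward in the alphabet (wrapping around).
For "pkyyfrkwb" the result is "nbuz".

nbuz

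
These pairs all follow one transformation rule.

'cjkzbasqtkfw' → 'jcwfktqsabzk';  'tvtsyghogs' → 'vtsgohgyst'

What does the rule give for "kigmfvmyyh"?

What's happening: reverse the string, then move the last 2 characters to the front (rotate right by 2).
Doing the same to "kigmfvmyyh": "ikhyymvfmg".

ikhyymvfmg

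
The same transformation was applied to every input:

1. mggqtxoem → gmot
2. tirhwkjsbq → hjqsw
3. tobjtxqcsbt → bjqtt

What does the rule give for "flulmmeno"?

flmo

The pattern: sort the characters into alphabetical order, then keep every other character starting from the second (positions 2nd, 4th, 6th, ...).
Doing the same to "flulmmeno": "flmo".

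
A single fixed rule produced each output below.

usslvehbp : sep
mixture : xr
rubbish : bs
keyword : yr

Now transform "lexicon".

xo

The pattern: keep one character in every 3, starting at position 3 (positions 3rd, 6th, 9th, ...).
So "lexicon" becomes "xo".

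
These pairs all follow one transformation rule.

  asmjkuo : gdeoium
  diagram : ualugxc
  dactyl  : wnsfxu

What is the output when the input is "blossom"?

immigvf

The transformation: shift every letter 6 places backward in the alphabet (wrapping around), then move the first 2 characters to the end (rotate left by 2).
For "blossom", step one produces "vfimmig"; step two turns that into "immigvf".
(Check on "diagram": → "xcualug" → "ualugxc" ✓)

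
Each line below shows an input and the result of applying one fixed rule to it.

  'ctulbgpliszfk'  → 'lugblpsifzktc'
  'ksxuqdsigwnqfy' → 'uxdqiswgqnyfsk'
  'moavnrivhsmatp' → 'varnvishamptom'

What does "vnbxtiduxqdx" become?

The rule is to swap each adjacent pair of characters (1↔2, 3↔4, ...), then move the first 2 characters to the end (rotate left by 2).
Working it through for "vnbxtiduxqdx": intermediate "nvxbitudqxxd", final "xbitudqxxdnv".

xbitudqxxdnv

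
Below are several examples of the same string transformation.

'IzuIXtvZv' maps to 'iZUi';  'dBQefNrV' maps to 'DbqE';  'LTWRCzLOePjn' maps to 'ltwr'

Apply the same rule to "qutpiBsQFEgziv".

Looking at the pairs, the operation is to flip the case of every letter, then keep only the first 4 characters.
Working it through for "qutpiBsQFEgziv": intermediate "QUTPIbSqfeGZIV", final "QUTP".
(Check on "dBQefNrV": → "DbqEFnRv" → "DbqE" ✓)

QUTP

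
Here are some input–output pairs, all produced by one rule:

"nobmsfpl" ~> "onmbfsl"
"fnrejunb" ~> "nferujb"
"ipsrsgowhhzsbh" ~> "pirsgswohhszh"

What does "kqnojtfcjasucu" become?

The rule is to swap each adjacent pair of characters (1↔2, 3↔4, ...), then delete the last character.
Applying that to "kqnojtfcjasucu" gives "qkontjcfajusu".

qkontjcfajusu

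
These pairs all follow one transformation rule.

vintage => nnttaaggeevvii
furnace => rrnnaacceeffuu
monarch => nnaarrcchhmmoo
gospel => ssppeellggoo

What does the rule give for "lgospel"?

oossppeellllgg

Each output is the input with this applied: move the first 2 characters to the end (rotate left by 2), then double every character.
"lgospel" → "oossppeellllgg".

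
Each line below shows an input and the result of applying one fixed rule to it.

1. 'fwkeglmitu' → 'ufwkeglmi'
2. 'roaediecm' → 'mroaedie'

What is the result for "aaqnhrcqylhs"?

saaqnhrcqyl

In each case the input is transformed by: move the last character to the front, then delete the last character.
"aaqnhrcqylhs" → "saaqnhrcqylh" → "saaqnhrcqyl".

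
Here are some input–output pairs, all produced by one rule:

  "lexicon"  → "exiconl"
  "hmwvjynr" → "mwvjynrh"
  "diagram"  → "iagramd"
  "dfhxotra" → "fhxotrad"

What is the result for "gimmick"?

immickg

The rule is to move the first character to the end.
On "gimmick" that produces "immickg".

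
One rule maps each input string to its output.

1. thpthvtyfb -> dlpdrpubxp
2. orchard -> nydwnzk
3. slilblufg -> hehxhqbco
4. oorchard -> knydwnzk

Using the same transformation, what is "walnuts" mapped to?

Each output is the input with this applied: shift every letter 4 places backward in the alphabet (wrapping around), then move the first character to the end.
Working it through for "walnuts": intermediate "swhjqpo", final "whjqpos".

whjqpos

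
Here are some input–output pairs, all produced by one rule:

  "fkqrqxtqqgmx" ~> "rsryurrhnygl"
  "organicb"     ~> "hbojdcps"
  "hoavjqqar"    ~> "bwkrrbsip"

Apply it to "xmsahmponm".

tbinqponyn

Each output is the input with this applied: move the first 2 characters to the end (rotate left by 2), then shift every letter 1 place forward in the alphabet (wrapping around).
"xmsahmponm" → "sahmponmxm" → "tbinqponyn".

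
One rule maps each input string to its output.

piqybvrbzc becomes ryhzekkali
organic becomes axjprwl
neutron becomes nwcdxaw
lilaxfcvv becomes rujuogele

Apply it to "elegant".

unpnwjc

In each case the input is transformed by: shift every letter 9 places forward in the alphabet (wrapping around), then swap each adjacent pair of characters (1↔2, 3↔4, ...).
Applying that to "elegant" gives "unpnwjc".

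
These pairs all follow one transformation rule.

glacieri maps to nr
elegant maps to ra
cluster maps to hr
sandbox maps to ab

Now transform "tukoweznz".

xrm

What's happening: keep one character in every 3, starting at position 3 (positions 3rd, 6th, 9th, ...), then shift every letter 13 places forward in the alphabet (wrapping around) — i.e. ROT13.
Working it through for "tukoweznz": intermediate "kez", final "xrm".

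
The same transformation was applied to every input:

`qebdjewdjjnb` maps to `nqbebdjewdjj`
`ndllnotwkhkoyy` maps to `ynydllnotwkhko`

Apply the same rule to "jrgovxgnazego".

gjorgovxgnaze

Looking at the pairs, the operation is to swap the first and last characters, then move the last 2 characters to the front (rotate right by 2).
For "jrgovxgnazego" the result is "gjorgovxgnaze".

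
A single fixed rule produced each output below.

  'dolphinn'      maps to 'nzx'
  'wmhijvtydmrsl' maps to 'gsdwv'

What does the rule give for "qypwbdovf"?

The pattern: shift every letter 10 places forward in the alphabet (wrapping around), then keep one character in every 3, starting at position 1 (positions 1st, 4th, 7th, ...).
Applying that to "qypwbdovf" gives "agy".

agy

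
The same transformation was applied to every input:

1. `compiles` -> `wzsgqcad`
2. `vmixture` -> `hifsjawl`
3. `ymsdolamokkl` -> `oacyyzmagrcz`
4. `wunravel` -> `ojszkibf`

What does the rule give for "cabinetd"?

Looking at the pairs, the operation is to swap the front and back halves of the string, then shift every letter 12 places backward in the alphabet (wrapping around).
On "cabinetd": the first step gives "netdcabi", and the second then gives "bshrqopw".

bshrqopw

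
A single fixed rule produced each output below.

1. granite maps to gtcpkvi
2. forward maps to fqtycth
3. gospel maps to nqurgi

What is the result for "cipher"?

Each output is the input with this applied: shift every letter 2 places forward in the alphabet (wrapping around), then swap the first and last characters.
On "cipher": the first step gives "ekrjgt", and the second then gives "tkrjge".

tkrjge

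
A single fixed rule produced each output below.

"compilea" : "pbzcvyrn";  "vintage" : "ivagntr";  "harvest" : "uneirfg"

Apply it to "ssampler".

In each case the input is transformed by: shift every letter 13 places forward in the alphabet (wrapping around) — i.e. ROT13.
"ssampler" → "ffnzcyre".

ffnzcyre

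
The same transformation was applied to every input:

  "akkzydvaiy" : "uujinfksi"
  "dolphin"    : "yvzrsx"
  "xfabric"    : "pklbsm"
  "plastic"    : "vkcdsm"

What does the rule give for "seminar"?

Looking at the pairs, the operation is to delete the first character, then shift every letter 10 places forward in the alphabet (wrapping around).
Starting from "seminar": after the first operation, "eminar"; after the second, "owsxkb".

owsxkb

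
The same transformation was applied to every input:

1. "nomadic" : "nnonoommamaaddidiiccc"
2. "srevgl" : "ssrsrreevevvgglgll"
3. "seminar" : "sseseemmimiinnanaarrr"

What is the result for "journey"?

jjojoouururrnneneeyyy

The transformation: repeat every character 3 times, then swap each adjacent pair of characters (1↔2, 3↔4, ...).
Applying both steps to "journey": "jjjooouuurrrnnneeeyyy", then "jjojoouururrnneneeyyy".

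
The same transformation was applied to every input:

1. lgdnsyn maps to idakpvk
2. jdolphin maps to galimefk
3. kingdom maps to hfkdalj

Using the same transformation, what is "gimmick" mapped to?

dfjjfzh

What's happening: shift every letter 3 places backward in the alphabet (wrapping around).
"gimmick" → "dfjjfzh".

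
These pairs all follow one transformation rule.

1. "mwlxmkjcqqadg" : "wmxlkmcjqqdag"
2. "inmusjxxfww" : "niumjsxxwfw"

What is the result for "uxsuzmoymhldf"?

In each case the input is transformed by: swap each adjacent pair of characters (1↔2, 3↔4, ...).
So "uxsuzmoymhldf" becomes "xuusmzyohmdlf".

xuusmzyohmdlf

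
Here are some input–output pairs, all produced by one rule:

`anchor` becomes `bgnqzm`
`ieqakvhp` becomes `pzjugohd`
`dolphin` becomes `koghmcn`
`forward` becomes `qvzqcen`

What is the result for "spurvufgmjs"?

tquteflirro

In each case the input is transformed by: move the first 2 characters to the end (rotate left by 2), then shift every letter 1 place backward in the alphabet (wrapping around).
So "spurvufgmjs" becomes "tquteflirro".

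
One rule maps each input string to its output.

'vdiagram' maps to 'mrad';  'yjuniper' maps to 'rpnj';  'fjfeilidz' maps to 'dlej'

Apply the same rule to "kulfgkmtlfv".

ftkfu

The pattern: keep every other character starting from the second (positions 2nd, 4th, 6th, ...), then reverse the string.
Applying both steps to "kulfgkmtlfv": "ufktf", then "ftkfu".
(Check on "yjuniper": → "jnpr" → "rpnj" ✓)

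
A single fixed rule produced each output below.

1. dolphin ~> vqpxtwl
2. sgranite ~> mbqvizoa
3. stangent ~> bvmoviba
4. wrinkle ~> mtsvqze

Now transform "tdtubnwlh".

The rule is to shift every letter 8 places forward in the alphabet (wrapping around), then reverse the string.
Applying both steps to "tdtubnwlh": "blbcjvetp", then "ptevjcblb".

ptevjcblb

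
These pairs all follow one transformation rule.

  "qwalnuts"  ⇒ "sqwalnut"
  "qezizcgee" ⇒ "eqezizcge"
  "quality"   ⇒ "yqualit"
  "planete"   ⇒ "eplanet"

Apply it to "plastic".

In each case the input is transformed by: move the last character to the front.
For "plastic" the result is "cplasti".

cplasti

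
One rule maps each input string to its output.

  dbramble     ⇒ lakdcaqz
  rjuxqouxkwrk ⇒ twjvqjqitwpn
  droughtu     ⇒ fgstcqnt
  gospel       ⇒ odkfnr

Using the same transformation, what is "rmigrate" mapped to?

qzsdqlhf

The rule is to swap the front and back halves of the string, then shift every letter 1 place backward in the alphabet (wrapping around).
Starting from "rmigrate": after the first operation, "ratermig"; after the second, "qzsdqlhf".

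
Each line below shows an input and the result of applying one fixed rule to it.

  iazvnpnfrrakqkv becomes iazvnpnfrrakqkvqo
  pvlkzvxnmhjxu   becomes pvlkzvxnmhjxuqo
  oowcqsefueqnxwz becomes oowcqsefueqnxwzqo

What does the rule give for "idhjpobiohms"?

The rule is to append "qo".
On "idhjpobiohms" that produces "idhjpobiohmsqo".

idhjpobiohmsqo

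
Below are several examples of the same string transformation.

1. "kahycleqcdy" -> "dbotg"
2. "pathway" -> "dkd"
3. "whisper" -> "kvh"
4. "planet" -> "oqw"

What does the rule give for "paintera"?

dqhd

The rule is to shift every letter 3 places forward in the alphabet (wrapping around), then keep every other character starting from the second (positions 2nd, 4th, 6th, ...).
"paintera" → "dqhd".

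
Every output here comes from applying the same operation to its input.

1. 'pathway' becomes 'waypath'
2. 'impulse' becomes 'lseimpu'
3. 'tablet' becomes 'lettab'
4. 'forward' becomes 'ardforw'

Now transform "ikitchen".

The rule is to move the last 3 characters to the front (rotate right by 3).
"ikitchen" → "henikitc".

henikitc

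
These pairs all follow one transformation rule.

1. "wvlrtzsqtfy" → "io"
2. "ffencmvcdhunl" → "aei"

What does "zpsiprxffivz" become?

ou

The transformation: shift every letter 3 places backward in the alphabet (wrapping around), then keep only the vowels.
For "zpsiprxffivz", step one produces "wmpfmouccfsw"; step two turns that into "ou".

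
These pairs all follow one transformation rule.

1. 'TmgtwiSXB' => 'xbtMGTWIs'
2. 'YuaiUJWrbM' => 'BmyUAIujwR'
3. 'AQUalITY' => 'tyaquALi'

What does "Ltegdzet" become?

In each case the input is transformed by: move the last 2 characters to the front (rotate right by 2), then flip the case of every letter.
For "Ltegdzet", step one produces "etLtegdz"; step two turns that into "ETlTEGDZ".
(Check on "YuaiUJWrbM": → "bMYuaiUJWr" → "BmyUAIujwR" ✓)

ETlTEGDZ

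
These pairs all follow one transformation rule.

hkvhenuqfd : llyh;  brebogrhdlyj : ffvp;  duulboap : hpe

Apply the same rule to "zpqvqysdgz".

dzwd

What's happening: keep one character in every 3, starting at position 1 (positions 1st, 4th, 7th, ...), then shift every letter 4 places forward in the alphabet (wrapping around).
Working it through for "zpqvqysdgz": intermediate "zvsz", final "dzwd".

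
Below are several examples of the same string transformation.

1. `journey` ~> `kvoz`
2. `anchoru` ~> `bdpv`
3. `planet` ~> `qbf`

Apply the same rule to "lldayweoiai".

mezfjj

Each output is the input with this applied: keep every other character starting from the first (positions 1st, 3rd, 5th, ...), then shift every letter 1 place forward in the alphabet (wrapping around).
Starting from "lldayweoiai": after the first operation, "ldyeii"; after the second, "mezfjj".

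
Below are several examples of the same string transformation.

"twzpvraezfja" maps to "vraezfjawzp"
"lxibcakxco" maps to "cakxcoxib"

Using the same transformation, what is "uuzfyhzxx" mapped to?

yhzxxuzf

In each case the input is transformed by: delete the first character, then move the first 3 characters to the end (rotate left by 3).
So "uuzfyhzxx" becomes "yhzxxuzf".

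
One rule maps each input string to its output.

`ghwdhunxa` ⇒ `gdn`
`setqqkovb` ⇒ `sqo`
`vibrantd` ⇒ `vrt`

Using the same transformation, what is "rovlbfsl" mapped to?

rls

In each case the input is transformed by: keep one character in every 3, starting at position 1 (positions 1st, 4th, 7th, ...).
"rovlbfsl" → "rls".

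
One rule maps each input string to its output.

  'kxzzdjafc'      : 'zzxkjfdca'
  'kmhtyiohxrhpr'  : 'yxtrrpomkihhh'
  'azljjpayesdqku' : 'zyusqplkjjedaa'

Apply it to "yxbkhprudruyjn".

yyxuurrpnkjhdb

The pattern: sort the characters into reverse alphabetical order.
Applying that to "yxbkhprudruyjn" gives "yyxuurrpnkjhdb".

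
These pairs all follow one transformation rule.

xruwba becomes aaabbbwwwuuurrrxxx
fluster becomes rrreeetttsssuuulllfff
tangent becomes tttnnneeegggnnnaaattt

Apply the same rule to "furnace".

eeecccaaannnrrruuufff

The pattern: reverse the string, then repeat every character 3 times.
"furnace" → "ecanruf" → "eeecccaaannnrrruuufff".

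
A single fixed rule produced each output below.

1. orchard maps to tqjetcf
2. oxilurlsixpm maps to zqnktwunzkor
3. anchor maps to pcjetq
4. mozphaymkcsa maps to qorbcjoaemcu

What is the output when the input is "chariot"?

jetcqkv

Rule — shift every letter 2 places forward in the alphabet (wrapping around), then swap each adjacent pair of characters (1↔2, 3↔4, ...).
On "chariot": the first step gives "ejctkqv", and the second then gives "jetcqkv".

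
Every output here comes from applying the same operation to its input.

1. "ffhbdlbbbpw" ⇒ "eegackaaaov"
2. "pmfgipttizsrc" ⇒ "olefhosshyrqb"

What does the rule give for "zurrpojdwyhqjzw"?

The rule is to shift every letter 1 place backward in the alphabet (wrapping around).
Applying that to "zurrpojdwyhqjzw" gives "ytqqonicvxgpiyv".

ytqqonicvxgpiyv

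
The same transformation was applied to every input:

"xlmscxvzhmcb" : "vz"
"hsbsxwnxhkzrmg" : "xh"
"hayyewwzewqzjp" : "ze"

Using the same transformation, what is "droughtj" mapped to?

In each case the input is transformed by: swap the front and back halves of the string, then keep only the first 2 characters.
Applying that to "droughtj" gives "gh".

gh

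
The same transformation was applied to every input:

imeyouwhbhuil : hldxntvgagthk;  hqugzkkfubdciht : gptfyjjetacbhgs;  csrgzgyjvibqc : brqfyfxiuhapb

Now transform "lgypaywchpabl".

kfxozxvbgozak

Each output is the input with this applied: shift every letter 1 place backward in the alphabet (wrapping around).
Applying that to "lgypaywchpabl" gives "kfxozxvbgozak".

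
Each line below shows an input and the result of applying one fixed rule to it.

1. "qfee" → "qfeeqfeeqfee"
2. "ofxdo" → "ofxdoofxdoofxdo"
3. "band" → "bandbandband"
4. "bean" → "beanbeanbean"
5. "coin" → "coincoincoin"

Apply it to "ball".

ballballball

Looking at the pairs, the operation is to write the whole string 3 times in a row.
So "ball" becomes "ballballball".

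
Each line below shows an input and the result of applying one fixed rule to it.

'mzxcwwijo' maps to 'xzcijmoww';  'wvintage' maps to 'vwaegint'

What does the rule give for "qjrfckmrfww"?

wwcffjkmqrr

Looking at the pairs, the operation is to sort the characters into alphabetical order, then move the last 2 characters to the front (rotate right by 2).
"qjrfckmrfww" → "cffjkmqrrww" → "wwcffjkmqrr".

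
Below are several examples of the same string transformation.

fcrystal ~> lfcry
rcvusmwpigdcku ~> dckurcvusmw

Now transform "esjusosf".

The transformation: swap the front and back halves of the string, then delete the first 3 characters.
Working it through for "esjusosf": intermediate "sosfesju", final "fesju".

fesju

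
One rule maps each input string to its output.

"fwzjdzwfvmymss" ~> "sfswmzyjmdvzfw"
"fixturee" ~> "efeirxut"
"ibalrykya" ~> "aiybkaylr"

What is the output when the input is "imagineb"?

Rule — take characters alternately from the front and the back (1st, last, 2nd, 2nd-last, ...), then swap each adjacent pair of characters (1↔2, 3↔4, ...).
For "imagineb", step one produces "ibmeangi"; step two turns that into "biemnaig".
(Check on "fwzjdzwfvmymss": → "fswszmjydmzvwf" → "sfswmzyjmdvzfw" ✓)

biemnaig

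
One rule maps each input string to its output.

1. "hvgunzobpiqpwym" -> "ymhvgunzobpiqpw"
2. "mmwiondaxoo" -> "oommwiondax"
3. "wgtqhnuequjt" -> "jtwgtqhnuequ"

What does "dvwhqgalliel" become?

eldvwhqgalli

What's happening: move the last 2 characters to the front (rotate right by 2).
For "dvwhqgalliel" the result is "eldvwhqgalli".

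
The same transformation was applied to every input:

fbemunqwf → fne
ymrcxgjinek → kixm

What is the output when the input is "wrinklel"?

lkr

The transformation: reverse the string, then keep one character in every 3, starting at position 1 (positions 1st, 4th, 7th, ...).
For "wrinklel", step one produces "lelknirw"; step two turns that into "lkr".
(Check on "ymrcxgjinek": → "kenijgxcrmy" → "kixm" ✓)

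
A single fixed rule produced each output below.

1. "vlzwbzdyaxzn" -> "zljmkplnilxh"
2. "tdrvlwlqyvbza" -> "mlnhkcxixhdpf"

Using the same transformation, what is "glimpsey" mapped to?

The pattern: reverse the string, then shift every letter 12 places forward in the alphabet (wrapping around).
On "glimpsey": the first step gives "yespmilg", and the second then gives "kqebyuxs".

kqebyuxs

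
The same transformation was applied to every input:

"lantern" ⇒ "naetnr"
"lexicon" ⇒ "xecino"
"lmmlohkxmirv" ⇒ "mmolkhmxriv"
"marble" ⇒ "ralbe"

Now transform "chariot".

The transformation: delete the first character, then swap each adjacent pair of characters (1↔2, 3↔4, ...).
Applying both steps to "chariot": "hariot", then "ahirto".
(Check on "marble": → "arble" → "ralbe" ✓)

ahirto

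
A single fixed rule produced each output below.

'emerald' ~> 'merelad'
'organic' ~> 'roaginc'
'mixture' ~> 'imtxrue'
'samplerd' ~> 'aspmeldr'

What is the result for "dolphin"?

odplihn

What's happening: swap each adjacent pair of characters (1↔2, 3↔4, ...).
On "dolphin" that produces "odplihn".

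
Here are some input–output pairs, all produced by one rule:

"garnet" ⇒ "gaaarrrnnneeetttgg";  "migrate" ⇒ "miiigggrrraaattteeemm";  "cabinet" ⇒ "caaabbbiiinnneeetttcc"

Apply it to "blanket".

The transformation: repeat every character 3 times, then move the first 2 characters to the end (rotate left by 2).
On "blanket": the first step gives "bbblllaaannnkkkeeettt", and the second then gives "blllaaannnkkkeeetttbb".

blllaaannnkkkeeetttbb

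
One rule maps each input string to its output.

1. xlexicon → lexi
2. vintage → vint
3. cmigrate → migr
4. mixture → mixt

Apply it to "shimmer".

shim

The rule is to move the last 3 characters to the front (rotate right by 3), then keep only the last 4 characters.
For "shimmer", step one produces "mershim"; step two turns that into "shim".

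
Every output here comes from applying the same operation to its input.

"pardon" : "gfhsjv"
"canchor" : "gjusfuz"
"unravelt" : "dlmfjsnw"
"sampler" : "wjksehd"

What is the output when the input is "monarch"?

Looking at the pairs, the operation is to shift every letter 8 places backward in the alphabet (wrapping around), then move the last 2 characters to the front (rotate right by 2).
Applying both steps to "monarch": "egfsjuz", then "uzegfsj".

uzegfsj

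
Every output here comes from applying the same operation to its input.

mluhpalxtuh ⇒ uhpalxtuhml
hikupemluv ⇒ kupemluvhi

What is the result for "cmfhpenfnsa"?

fhpenfnsacm

The pattern: move the first 2 characters to the end (rotate left by 2).
So "cmfhpenfnsa" becomes "fhpenfnsacm".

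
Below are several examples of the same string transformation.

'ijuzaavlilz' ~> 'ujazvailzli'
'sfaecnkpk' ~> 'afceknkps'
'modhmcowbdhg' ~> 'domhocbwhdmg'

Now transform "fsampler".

What's happening: move the first character to the end, then swap each adjacent pair of characters (1↔2, 3↔4, ...).
For "fsampler", step one produces "samplerf"; step two turns that into "aspmelfr".

aspmelfr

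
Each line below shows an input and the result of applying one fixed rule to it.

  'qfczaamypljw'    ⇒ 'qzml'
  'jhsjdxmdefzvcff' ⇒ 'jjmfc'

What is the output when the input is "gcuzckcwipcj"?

What's happening: keep one character in every 3, starting at position 1 (positions 1st, 4th, 7th, ...).
For "gcuzckcwipcj" the result is "gzcp".

gzcp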